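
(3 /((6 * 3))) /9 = 1 /54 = 0.02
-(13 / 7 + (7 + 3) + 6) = -125 / 7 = -17.86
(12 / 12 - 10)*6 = -54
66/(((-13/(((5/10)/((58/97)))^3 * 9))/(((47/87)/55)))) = -386060679/1471144480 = -0.26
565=565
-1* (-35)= 35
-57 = -57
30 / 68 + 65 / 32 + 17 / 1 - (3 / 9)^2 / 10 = 476413 / 24480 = 19.46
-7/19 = -0.37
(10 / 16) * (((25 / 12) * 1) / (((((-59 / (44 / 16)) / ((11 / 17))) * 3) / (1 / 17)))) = -15125 / 19642752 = -0.00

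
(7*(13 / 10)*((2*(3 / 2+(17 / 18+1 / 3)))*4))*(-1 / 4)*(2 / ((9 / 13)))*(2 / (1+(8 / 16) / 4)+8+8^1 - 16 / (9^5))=-12418471520 / 4782969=-2596.39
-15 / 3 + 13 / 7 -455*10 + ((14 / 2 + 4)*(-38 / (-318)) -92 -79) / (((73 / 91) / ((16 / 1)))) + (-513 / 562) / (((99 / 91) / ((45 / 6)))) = -7980093467341 / 1004562636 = -7943.85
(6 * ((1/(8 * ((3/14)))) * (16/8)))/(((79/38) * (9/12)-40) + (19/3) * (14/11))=-35112/152387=-0.23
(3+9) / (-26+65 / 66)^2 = 52272 / 2725801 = 0.02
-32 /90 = -16 /45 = -0.36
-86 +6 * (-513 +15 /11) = -3155.82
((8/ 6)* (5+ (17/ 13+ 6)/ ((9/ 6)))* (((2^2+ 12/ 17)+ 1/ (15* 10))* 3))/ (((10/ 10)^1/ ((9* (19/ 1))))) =35161742/ 1105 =31820.58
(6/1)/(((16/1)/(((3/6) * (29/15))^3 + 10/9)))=54389/72000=0.76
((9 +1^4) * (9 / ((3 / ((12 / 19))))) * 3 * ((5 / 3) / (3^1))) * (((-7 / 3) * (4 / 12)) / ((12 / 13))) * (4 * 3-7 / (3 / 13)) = 250250 / 513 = 487.82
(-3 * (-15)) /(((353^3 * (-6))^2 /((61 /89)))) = 305 /688808075833076324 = 0.00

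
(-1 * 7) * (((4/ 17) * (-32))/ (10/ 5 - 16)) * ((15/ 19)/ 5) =-192/ 323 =-0.59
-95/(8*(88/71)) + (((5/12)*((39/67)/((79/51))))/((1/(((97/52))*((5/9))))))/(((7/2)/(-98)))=-157893055/11178816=-14.12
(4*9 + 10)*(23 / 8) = 529 / 4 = 132.25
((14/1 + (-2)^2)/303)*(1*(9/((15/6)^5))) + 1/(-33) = -258601/10415625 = -0.02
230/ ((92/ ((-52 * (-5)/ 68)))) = 325/ 34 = 9.56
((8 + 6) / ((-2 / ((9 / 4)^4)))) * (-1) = 45927 / 256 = 179.40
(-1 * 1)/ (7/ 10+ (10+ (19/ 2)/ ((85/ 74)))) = -34/ 645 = -0.05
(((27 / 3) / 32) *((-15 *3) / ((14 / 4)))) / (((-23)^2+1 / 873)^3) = -269462139885 / 11031398949741568384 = -0.00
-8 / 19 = -0.42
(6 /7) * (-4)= -24 /7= -3.43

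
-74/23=-3.22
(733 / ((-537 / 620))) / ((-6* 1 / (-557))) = -126567110 / 1611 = -78564.31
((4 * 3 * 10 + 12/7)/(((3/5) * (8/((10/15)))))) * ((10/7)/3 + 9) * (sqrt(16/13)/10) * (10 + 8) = 56516 * sqrt(13)/637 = 319.89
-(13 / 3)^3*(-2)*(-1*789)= -1155622 / 9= -128402.44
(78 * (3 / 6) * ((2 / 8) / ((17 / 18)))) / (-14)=-351 / 476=-0.74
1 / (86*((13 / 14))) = 7 / 559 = 0.01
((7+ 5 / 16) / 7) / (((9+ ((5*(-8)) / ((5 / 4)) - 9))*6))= -39 / 7168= -0.01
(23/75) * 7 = 161/75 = 2.15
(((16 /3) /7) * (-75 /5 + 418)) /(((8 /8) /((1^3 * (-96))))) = -206336 /7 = -29476.57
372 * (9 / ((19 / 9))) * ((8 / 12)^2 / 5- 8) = -12546.19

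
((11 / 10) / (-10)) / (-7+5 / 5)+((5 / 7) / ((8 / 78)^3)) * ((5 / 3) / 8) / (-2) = -37064519 / 537600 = -68.94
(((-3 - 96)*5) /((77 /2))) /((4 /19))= -855 /14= -61.07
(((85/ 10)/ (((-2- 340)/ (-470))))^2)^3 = 4065375840149925015625/ 1600135042849344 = 2540645.47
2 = 2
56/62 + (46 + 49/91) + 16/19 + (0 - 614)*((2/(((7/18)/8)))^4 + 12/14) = -1759325834.73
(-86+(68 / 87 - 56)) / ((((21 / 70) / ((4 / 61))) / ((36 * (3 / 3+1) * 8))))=-31452160 / 1769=-17779.63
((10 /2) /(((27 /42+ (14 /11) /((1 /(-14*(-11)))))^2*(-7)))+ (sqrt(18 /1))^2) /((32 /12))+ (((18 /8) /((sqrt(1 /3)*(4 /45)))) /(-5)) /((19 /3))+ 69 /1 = 2296439517 /30316036 - 243*sqrt(3) /304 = 74.37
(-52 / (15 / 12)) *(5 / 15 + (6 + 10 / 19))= -285.36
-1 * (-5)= 5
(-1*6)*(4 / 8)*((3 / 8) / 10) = -9 / 80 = -0.11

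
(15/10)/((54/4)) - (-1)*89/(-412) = -389/3708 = -0.10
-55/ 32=-1.72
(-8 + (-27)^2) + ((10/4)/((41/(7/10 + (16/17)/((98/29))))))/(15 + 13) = 721.00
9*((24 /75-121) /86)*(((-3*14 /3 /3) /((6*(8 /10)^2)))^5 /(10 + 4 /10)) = 99036560546875 /30766050312192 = 3.22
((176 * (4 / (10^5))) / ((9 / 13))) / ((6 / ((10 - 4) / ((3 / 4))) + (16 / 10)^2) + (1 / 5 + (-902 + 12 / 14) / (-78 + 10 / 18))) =5581576 / 8313445125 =0.00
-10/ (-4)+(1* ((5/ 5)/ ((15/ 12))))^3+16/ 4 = 1753/ 250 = 7.01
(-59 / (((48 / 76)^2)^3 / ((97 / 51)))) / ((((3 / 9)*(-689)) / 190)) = 1462.66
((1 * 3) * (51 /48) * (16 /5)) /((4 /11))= 28.05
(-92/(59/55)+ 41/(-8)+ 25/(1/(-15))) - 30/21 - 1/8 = -772213/1652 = -467.44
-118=-118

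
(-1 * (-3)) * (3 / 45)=1 / 5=0.20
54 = 54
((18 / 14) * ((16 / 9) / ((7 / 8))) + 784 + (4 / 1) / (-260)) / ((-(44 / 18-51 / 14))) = 45095598 / 68705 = 656.37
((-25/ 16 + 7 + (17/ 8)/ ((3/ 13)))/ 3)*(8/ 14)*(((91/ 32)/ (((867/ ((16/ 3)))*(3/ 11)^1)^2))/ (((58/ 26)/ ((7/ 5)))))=0.00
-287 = -287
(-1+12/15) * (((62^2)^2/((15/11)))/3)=-162539696/225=-722398.65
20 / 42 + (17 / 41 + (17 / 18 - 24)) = -114503 / 5166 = -22.16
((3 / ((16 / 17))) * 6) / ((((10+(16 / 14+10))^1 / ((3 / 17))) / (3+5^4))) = 29673 / 296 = 100.25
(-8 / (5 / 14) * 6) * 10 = -1344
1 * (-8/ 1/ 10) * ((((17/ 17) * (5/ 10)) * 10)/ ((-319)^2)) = -4/ 101761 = -0.00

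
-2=-2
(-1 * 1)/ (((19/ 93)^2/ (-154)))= 3689.60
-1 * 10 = -10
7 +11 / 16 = 123 / 16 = 7.69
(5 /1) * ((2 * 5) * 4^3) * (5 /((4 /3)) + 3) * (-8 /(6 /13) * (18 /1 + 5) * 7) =-60278400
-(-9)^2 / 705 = -0.11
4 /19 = 0.21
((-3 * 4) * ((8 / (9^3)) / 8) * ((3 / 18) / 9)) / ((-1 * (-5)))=-2 / 32805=-0.00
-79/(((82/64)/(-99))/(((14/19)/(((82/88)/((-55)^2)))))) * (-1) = -466356844800/31939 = -14601485.48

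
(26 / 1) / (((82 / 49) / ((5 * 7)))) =22295 / 41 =543.78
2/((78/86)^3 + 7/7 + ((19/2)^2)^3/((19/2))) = 0.00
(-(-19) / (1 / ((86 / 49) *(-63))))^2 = 216266436 / 49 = 4413600.73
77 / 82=0.94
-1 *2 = -2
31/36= 0.86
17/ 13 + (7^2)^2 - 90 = 30060/ 13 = 2312.31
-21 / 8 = -2.62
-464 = -464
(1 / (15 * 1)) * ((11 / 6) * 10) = 11 / 9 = 1.22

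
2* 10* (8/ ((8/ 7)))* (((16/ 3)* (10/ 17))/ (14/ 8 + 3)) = 89600/ 969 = 92.47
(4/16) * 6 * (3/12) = 3/8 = 0.38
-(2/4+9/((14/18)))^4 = -815730721/38416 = -21234.14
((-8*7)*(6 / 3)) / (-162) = 56 / 81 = 0.69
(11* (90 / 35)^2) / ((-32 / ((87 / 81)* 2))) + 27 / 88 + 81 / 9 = 19077 / 4312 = 4.42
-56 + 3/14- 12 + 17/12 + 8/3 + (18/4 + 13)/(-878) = -587456/9219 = -63.72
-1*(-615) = 615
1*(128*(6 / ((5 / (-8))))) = -1228.80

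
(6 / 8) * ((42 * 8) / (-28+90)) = 126 / 31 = 4.06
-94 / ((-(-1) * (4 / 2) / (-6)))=282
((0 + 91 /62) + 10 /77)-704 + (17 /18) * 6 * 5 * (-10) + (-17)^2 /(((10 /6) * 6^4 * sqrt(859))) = -14117707 /14322 + 289 * sqrt(859) /1855440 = -985.73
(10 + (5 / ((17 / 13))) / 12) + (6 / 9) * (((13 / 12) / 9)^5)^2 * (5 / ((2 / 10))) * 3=18935571388836592368305 / 1835086247681868693504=10.32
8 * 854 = 6832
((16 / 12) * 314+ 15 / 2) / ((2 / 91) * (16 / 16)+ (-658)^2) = 232687 / 236398356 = 0.00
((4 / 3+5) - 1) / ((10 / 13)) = 104 / 15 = 6.93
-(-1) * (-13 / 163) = -13 / 163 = -0.08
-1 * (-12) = 12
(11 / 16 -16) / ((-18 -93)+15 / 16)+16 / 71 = 45571 / 125031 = 0.36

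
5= 5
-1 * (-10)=10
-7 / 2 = -3.50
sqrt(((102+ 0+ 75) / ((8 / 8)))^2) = 177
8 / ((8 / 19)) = 19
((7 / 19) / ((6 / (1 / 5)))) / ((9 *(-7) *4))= -1 / 20520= -0.00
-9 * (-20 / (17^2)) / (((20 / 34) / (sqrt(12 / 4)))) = 18 * sqrt(3) / 17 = 1.83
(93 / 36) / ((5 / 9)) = 93 / 20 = 4.65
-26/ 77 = -0.34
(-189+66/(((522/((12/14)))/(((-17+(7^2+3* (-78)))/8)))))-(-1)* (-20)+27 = -75003/406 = -184.74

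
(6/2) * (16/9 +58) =538/3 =179.33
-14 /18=-7 /9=-0.78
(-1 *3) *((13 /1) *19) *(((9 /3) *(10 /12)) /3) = -1235 /2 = -617.50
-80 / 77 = -1.04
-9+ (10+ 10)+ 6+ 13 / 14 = 251 / 14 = 17.93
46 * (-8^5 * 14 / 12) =-5275648 / 3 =-1758549.33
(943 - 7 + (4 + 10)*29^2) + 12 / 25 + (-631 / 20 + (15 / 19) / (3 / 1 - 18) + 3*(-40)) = 23861867 / 1900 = 12558.88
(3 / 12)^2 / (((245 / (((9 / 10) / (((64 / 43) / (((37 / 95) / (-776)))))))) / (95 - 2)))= -0.00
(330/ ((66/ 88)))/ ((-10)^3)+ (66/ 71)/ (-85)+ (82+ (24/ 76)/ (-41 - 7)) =374002761/ 4586600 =81.54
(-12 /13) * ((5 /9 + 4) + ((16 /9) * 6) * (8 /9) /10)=-2972 /585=-5.08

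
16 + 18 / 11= 194 / 11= 17.64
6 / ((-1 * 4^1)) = -3 / 2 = -1.50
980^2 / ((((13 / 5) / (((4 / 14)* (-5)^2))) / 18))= 47492307.69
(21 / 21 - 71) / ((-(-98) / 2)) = -10 / 7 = -1.43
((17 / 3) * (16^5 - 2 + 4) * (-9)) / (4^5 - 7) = -5941942 / 113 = -52583.56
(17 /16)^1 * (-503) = -8551 /16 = -534.44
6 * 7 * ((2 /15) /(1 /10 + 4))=1.37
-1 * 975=-975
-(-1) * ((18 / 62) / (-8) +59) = 14623 / 248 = 58.96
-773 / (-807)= 773 / 807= 0.96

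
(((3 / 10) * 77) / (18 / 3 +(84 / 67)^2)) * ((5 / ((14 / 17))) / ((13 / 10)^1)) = 76313 / 5356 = 14.25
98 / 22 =49 / 11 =4.45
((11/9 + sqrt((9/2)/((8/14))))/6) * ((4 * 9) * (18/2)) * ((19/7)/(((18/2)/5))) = 2090/21 + 855 * sqrt(14)/14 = 328.03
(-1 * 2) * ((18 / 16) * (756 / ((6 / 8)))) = -2268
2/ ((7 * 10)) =1/ 35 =0.03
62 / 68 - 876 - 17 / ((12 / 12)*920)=-13686669 / 15640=-875.11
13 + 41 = 54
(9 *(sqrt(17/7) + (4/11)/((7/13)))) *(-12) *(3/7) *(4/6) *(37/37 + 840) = -181656 *sqrt(119)/49 - 9446112/539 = -57966.74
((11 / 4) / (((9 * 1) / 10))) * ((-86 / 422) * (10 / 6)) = -11825 / 11394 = -1.04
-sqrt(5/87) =-sqrt(435)/87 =-0.24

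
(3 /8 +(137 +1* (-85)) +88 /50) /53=10827 /10600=1.02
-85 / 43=-1.98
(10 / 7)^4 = 10000 / 2401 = 4.16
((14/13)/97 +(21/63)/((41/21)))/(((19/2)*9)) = 18802/8840871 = 0.00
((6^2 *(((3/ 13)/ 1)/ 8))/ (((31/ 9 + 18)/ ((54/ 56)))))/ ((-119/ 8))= -6561/ 2089997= -0.00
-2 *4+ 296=288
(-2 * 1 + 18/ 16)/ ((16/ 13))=-91/ 128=-0.71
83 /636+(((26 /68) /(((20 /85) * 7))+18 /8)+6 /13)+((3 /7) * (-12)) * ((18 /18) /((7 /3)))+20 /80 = 907579 /810264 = 1.12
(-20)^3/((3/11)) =-88000/3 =-29333.33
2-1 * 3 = -1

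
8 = 8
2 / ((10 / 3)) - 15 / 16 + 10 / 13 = 449 / 1040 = 0.43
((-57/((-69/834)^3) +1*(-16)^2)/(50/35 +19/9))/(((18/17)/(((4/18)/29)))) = 146103084904/708155901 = 206.31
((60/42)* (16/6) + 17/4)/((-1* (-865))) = 0.01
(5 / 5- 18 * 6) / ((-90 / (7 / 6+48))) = 6313 / 108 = 58.45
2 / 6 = 1 / 3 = 0.33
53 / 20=2.65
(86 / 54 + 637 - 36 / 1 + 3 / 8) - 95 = 507.97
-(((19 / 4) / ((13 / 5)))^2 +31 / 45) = -4.03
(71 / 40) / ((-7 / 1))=-71 / 280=-0.25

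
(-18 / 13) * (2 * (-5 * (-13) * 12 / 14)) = -1080 / 7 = -154.29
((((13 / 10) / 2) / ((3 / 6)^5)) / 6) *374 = 19448 / 15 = 1296.53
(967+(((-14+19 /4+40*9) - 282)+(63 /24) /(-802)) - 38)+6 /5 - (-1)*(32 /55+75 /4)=359330133 /352880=1018.28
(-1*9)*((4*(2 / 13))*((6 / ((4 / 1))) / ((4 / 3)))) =-81 / 13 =-6.23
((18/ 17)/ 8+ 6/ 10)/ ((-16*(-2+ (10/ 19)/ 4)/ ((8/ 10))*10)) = 4731/ 2414000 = 0.00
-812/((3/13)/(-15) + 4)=-7540/37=-203.78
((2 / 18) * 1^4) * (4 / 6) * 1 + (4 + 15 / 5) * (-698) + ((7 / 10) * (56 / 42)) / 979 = -645748274 / 132165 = -4885.92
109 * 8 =872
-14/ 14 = -1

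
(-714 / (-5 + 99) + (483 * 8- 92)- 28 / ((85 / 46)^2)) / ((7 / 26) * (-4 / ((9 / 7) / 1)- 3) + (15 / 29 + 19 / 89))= -770351129481726 / 187567986575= -4107.05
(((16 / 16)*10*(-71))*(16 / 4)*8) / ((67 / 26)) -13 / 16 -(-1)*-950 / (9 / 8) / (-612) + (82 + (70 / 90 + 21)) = -12860714663 / 1476144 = -8712.37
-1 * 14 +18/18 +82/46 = -258/23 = -11.22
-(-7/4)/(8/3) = 0.66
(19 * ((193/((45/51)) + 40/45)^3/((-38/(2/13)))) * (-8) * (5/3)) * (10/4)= 3861236273548/142155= 27162155.91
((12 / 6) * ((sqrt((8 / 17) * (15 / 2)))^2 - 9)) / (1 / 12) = -2232 / 17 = -131.29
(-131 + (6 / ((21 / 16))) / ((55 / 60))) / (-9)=9703 / 693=14.00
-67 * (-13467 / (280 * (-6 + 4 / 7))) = -902289 / 1520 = -593.61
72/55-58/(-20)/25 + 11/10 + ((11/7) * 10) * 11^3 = 201338054/9625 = 20918.24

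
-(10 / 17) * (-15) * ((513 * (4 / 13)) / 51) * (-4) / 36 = -11400 / 3757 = -3.03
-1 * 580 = -580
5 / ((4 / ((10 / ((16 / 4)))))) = 25 / 8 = 3.12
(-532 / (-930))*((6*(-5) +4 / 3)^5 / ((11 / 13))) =-13087760.33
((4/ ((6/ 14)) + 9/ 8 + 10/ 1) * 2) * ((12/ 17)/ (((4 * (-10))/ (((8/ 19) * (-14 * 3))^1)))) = 20622/ 1615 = 12.77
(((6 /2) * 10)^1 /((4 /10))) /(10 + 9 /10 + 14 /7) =250 /43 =5.81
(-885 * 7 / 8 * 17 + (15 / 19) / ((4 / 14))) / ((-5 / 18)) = 3601017 / 76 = 47381.80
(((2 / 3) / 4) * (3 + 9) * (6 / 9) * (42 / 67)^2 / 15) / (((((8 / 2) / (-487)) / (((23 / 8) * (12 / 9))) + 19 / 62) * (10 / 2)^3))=544458208 / 592915536875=0.00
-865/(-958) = 865/958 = 0.90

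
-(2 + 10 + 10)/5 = -22/5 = -4.40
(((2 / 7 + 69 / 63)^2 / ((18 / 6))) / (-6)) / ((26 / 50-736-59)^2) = -0.00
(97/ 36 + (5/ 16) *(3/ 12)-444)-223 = -382595/ 576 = -664.23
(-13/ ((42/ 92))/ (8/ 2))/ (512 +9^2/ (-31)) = -0.01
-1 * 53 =-53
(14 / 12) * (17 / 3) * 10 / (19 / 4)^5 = 609280 / 22284891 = 0.03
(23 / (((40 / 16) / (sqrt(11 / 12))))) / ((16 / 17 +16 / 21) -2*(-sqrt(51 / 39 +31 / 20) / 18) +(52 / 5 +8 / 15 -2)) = -1954218*sqrt(1593735) / 168646507613 +24319471176*sqrt(33) / 168646507613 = 0.81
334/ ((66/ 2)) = 334/ 33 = 10.12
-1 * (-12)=12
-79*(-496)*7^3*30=403203360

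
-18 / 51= -6 / 17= -0.35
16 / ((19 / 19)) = 16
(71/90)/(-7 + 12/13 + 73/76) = -35074/227475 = -0.15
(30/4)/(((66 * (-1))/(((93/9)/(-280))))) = 31/7392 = 0.00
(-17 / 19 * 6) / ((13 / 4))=-1.65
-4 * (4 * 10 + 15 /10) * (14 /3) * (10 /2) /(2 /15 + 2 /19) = -275975 /17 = -16233.82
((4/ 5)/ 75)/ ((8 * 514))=1/ 385500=0.00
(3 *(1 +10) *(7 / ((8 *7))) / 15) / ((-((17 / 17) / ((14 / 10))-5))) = 77 / 1200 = 0.06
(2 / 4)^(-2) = 4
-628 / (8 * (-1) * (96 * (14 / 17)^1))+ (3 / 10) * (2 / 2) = 17377 / 13440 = 1.29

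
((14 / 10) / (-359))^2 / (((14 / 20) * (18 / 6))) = 14 / 1933215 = 0.00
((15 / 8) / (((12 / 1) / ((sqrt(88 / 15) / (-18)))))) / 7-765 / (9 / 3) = -255-sqrt(330) / 6048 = -255.00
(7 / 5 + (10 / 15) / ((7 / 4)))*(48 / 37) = 2992 / 1295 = 2.31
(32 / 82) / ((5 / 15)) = 48 / 41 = 1.17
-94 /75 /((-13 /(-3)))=-94 /325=-0.29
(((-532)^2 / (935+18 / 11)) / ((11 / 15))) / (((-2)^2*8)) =265335 / 20606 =12.88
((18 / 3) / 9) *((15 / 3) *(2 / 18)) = 10 / 27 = 0.37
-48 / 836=-12 / 209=-0.06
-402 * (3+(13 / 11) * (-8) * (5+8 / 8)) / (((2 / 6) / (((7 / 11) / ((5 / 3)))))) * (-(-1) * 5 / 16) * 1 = 7483833 / 968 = 7731.23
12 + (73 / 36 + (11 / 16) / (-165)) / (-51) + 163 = 6424543 / 36720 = 174.96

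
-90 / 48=-15 / 8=-1.88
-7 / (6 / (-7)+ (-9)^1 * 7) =49 / 447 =0.11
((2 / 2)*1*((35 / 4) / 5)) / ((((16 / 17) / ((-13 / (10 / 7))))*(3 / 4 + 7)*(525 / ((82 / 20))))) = -63427 / 3720000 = -0.02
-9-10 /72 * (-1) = -319 /36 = -8.86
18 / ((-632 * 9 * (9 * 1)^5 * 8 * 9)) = -1 / 1343482848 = -0.00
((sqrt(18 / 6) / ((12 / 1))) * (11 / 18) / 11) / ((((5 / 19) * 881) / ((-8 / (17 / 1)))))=-19 * sqrt(3) / 2021895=-0.00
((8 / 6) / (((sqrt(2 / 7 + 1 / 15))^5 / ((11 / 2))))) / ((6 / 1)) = 13475 * sqrt(3885) / 50653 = 16.58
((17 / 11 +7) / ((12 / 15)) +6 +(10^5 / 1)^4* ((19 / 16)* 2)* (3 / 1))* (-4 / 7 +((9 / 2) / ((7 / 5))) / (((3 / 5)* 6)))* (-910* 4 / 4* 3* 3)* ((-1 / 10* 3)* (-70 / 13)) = -133315875000000000003121335 / 44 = -3029906250000000000070939.00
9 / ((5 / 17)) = 153 / 5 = 30.60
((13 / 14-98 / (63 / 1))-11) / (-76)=1465 / 9576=0.15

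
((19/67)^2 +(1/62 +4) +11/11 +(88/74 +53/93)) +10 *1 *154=47787471925/30893298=1546.86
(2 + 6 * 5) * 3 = 96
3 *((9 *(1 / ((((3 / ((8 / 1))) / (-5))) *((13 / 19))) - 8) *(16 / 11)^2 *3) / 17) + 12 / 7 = -51546756 / 187187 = -275.38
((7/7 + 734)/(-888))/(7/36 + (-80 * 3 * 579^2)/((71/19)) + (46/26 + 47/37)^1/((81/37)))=18316935/476477086416062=0.00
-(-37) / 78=37 / 78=0.47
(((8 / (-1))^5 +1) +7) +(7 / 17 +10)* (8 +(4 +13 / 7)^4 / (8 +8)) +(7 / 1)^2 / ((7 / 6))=-20812652943 / 653072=-31868.85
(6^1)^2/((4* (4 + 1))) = 9/5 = 1.80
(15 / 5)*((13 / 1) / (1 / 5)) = 195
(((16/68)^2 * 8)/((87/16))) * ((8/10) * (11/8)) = 11264/125715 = 0.09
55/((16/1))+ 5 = 135/16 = 8.44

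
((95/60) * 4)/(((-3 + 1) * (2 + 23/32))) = -304/261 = -1.16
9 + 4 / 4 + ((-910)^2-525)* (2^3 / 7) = 945810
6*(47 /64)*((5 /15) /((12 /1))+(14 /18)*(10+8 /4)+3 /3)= 17531 /384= 45.65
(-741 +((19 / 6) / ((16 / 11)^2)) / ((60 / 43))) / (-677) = 1.09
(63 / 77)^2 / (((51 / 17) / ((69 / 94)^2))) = 128547 / 1069156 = 0.12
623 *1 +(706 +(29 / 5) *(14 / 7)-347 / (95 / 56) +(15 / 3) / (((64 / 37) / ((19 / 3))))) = 4211105 / 3648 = 1154.36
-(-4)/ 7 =4/ 7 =0.57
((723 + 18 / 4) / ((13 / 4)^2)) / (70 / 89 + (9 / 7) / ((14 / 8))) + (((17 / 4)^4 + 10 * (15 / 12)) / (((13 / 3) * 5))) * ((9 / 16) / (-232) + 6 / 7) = 1093311958359507 / 18644388904960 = 58.64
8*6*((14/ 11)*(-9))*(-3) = 18144/ 11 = 1649.45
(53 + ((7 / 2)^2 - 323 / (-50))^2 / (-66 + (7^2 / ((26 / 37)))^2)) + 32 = 689591620829 / 8105882500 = 85.07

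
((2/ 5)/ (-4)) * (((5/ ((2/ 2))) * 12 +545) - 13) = -296/ 5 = -59.20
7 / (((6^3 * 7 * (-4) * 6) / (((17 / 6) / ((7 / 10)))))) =-85 / 108864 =-0.00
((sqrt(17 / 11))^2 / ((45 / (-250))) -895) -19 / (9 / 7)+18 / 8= -40309 / 44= -916.11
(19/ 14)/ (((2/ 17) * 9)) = 323/ 252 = 1.28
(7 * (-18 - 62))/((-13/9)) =5040/13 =387.69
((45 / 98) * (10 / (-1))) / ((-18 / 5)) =125 / 98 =1.28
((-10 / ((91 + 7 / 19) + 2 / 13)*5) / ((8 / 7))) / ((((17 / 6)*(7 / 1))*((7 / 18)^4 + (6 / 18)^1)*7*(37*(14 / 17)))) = -243085050 / 766270032227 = -0.00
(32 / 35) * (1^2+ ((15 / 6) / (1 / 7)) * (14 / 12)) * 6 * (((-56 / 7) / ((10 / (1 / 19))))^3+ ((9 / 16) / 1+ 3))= 12559423207 / 30008125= 418.53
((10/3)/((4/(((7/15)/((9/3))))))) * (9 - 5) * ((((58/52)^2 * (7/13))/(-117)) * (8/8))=-41209/13880646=-0.00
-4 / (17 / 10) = -40 / 17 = -2.35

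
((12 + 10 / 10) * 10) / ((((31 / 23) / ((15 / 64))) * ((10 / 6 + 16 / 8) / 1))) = 67275 / 10912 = 6.17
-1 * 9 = -9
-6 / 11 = -0.55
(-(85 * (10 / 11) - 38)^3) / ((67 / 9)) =-8136.56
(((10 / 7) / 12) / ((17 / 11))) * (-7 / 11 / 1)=-5 / 102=-0.05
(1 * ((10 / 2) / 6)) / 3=5 / 18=0.28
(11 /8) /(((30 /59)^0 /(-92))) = -253 /2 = -126.50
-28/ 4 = -7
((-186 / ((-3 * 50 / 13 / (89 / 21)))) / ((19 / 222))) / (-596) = -1.34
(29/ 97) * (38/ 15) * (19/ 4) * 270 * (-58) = -5464818/ 97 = -56338.33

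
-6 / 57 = -2 / 19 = -0.11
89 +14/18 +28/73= 90.16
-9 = -9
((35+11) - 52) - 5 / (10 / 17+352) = -6.01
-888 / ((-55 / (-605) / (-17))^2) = -31052472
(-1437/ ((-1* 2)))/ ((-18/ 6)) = -479/ 2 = -239.50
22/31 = 0.71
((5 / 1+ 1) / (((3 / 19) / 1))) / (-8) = -19 / 4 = -4.75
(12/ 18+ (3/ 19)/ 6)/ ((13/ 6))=79/ 247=0.32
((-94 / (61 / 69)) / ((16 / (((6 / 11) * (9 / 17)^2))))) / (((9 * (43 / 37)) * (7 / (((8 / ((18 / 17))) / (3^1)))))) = -119991 / 3433507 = -0.03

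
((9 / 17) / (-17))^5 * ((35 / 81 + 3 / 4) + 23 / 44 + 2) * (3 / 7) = -7219287 / 155231530334573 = -0.00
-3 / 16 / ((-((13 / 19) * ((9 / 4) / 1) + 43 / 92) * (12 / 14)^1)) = 3059 / 28064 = 0.11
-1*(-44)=44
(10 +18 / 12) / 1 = 23 / 2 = 11.50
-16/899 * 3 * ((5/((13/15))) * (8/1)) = -28800/11687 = -2.46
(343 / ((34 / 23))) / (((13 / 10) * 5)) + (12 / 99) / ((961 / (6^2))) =83405227 / 2336191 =35.70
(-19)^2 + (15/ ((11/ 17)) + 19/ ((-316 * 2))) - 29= 2469015/ 6952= 355.15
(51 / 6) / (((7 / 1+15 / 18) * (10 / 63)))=3213 / 470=6.84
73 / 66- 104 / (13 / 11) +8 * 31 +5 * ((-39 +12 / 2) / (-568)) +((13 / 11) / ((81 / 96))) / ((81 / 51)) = 739144627 / 4554792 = 162.28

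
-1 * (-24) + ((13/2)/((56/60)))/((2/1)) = 1539/56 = 27.48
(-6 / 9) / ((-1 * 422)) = 1 / 633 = 0.00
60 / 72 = 5 / 6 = 0.83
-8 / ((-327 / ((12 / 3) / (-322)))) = -16 / 52647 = -0.00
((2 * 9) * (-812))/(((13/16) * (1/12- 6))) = 3040.38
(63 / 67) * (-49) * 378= -1166886 / 67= -17416.21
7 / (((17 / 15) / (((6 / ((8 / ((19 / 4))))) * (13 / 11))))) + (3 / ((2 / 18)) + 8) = 182525 / 2992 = 61.00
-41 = -41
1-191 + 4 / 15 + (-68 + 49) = -3131 / 15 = -208.73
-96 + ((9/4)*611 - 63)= 1215.75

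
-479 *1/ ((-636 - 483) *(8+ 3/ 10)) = 4790/ 92877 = 0.05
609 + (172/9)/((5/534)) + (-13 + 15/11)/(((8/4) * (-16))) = 437321/165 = 2650.43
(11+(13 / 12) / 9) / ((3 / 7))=8407 / 324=25.95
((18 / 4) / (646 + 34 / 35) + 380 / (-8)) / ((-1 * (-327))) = -238985 / 1645464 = -0.15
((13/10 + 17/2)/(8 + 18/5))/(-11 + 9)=-0.42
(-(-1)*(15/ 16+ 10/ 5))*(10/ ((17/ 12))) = 705/ 34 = 20.74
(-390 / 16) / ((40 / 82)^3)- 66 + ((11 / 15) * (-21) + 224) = -862639 / 12800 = -67.39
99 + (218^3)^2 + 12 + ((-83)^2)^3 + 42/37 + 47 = 3983469856292029/37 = 107661347467352.14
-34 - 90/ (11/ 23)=-2444/ 11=-222.18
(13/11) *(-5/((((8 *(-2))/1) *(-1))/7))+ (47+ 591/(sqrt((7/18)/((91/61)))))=7817/176+ 1773 *sqrt(1586)/61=1201.94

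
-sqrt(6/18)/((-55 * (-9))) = -sqrt(3)/1485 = -0.00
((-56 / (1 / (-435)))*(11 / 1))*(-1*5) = -1339800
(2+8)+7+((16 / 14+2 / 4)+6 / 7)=39 / 2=19.50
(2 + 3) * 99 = 495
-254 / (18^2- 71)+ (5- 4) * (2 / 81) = -20068 / 20493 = -0.98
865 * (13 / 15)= 749.67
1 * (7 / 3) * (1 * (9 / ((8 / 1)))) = 21 / 8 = 2.62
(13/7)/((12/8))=26/21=1.24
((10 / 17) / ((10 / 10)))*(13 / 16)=65 / 136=0.48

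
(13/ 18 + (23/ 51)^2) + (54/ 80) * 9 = 80927/ 11560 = 7.00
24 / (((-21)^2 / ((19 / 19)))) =8 / 147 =0.05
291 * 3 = 873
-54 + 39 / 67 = -3579 / 67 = -53.42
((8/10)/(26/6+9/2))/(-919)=-24/243535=-0.00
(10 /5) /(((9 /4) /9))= 8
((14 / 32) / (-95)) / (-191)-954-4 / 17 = -4709570921 / 4935440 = -954.24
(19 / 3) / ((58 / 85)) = 1615 / 174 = 9.28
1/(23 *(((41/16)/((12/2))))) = 96/943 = 0.10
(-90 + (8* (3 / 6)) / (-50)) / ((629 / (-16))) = 36032 / 15725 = 2.29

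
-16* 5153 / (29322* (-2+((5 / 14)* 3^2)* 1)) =-577136 / 249237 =-2.32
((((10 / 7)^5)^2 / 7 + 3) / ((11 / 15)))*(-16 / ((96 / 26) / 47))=-4424745418145 / 1977326743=-2237.74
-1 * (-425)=425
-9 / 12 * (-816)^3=407503872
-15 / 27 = -5 / 9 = -0.56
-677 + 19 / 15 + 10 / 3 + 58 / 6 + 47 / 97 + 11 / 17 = -16364719 / 24735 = -661.60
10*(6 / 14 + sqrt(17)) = 30 / 7 + 10*sqrt(17) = 45.52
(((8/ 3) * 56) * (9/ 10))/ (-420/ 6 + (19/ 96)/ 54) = -3483648/ 1814305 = -1.92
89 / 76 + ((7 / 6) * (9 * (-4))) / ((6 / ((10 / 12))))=-1063 / 228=-4.66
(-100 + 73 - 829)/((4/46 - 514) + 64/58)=142738/85511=1.67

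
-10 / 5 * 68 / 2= -68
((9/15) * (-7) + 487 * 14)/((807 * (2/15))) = 34069/538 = 63.33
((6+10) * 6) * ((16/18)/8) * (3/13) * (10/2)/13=160/169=0.95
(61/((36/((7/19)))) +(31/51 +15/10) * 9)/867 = 227849/10081476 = 0.02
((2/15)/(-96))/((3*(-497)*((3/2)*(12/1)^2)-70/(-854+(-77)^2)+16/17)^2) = -1215245/90752088293854346304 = -0.00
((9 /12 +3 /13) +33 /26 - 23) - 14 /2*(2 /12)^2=-377 /18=-20.94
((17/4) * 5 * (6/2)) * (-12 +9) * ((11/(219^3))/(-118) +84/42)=-210699386605/550848072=-382.50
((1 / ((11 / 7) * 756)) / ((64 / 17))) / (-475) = -17 / 36115200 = -0.00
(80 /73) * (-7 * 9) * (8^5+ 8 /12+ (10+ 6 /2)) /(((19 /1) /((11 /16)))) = -113588475 /1387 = -81895.08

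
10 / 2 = 5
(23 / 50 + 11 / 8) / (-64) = -367 / 12800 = -0.03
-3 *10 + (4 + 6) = -20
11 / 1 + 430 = 441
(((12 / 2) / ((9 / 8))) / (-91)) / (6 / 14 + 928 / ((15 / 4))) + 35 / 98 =1690765 / 4737278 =0.36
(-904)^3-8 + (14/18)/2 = -13297738889/18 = -738763271.61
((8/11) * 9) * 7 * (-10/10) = -504/11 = -45.82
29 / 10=2.90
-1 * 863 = -863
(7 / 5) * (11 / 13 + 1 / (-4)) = 0.83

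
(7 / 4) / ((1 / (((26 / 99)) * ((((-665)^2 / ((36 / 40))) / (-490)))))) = -821275 / 1782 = -460.87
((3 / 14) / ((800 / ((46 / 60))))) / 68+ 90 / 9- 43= -251327977 / 7616000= -33.00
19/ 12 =1.58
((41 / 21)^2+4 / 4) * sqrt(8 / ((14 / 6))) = 4244 * sqrt(42) / 3087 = 8.91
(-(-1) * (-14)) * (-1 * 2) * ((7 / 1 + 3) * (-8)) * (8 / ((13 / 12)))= -215040 / 13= -16541.54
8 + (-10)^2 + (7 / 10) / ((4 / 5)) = 871 / 8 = 108.88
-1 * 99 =-99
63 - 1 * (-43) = 106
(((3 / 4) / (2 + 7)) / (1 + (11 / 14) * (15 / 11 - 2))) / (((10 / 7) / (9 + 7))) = 28 / 15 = 1.87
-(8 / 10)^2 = -16 / 25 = -0.64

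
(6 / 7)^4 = 1296 / 2401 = 0.54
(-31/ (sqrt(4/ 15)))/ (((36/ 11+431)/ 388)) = -66154 * sqrt(15)/ 4777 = -53.63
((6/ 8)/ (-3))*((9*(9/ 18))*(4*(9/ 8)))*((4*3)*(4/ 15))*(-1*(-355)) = -5751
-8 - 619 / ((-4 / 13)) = 8015 / 4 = 2003.75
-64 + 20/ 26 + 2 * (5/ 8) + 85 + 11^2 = 7489/ 52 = 144.02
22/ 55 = 2/ 5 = 0.40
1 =1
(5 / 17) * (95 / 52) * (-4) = -475 / 221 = -2.15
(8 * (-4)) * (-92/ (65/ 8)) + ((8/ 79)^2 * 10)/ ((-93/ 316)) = 172870144/ 477555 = 361.99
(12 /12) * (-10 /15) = -0.67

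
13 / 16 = 0.81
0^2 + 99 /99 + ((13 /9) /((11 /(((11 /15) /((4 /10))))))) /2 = 121 /108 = 1.12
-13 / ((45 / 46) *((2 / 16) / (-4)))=19136 / 45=425.24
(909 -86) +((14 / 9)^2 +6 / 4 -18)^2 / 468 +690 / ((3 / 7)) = 29887776097 / 12282192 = 2433.42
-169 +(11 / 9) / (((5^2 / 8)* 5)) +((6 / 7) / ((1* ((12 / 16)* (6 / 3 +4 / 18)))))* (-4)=-1346459 / 7875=-170.98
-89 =-89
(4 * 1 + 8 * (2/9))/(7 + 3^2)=13/36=0.36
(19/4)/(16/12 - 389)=-57/4652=-0.01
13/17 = 0.76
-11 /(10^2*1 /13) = -1.43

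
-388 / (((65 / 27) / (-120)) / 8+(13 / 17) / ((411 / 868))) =-4684531968 / 19468475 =-240.62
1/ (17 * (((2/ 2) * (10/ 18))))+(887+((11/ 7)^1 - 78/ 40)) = 2110411/ 2380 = 886.73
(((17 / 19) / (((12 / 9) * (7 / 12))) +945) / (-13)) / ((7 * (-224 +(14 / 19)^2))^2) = -431561421 / 14508083816408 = -0.00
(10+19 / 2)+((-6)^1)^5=-15513 / 2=-7756.50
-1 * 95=-95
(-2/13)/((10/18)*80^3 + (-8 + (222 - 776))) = -9/16607123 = -0.00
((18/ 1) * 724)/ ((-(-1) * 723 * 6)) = 724/ 241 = 3.00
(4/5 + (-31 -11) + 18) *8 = -928/5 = -185.60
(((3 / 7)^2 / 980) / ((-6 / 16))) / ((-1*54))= 1 / 108045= 0.00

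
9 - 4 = 5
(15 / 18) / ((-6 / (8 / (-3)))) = 10 / 27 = 0.37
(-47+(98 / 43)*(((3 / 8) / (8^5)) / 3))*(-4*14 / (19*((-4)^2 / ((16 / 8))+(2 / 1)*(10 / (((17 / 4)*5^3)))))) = 112580996775 / 6532235264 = 17.23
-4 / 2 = -2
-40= -40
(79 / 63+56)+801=54070 / 63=858.25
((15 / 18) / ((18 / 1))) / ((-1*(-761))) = 5 / 82188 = 0.00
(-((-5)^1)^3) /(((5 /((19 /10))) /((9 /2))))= 855 /4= 213.75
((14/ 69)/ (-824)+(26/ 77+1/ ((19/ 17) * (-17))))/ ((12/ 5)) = 0.12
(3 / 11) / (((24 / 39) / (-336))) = -1638 / 11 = -148.91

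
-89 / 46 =-1.93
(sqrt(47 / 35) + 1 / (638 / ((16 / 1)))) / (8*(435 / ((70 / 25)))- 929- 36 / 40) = 0.00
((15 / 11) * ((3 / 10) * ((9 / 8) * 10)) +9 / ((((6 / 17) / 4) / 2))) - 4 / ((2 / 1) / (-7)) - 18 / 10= 97153 / 440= 220.80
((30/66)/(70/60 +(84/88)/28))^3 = 1728000/31855013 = 0.05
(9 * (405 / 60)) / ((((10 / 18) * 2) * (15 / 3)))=2187 / 200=10.94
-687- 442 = -1129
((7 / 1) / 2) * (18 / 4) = 63 / 4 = 15.75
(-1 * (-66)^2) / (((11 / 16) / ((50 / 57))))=-105600 / 19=-5557.89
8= 8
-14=-14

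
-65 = -65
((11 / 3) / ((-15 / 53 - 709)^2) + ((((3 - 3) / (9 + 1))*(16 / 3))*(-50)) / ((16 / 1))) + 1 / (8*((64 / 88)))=182172683 / 1059868848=0.17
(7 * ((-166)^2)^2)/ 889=759333136/ 127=5979001.07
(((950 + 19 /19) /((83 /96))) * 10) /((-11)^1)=-912960 /913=-999.96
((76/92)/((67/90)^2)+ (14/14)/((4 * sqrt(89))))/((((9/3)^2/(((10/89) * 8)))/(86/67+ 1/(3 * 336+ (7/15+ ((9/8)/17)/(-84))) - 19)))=-93532364856216000/35464321722105631 - 1367432234740 * sqrt(89)/275135565192273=-2.68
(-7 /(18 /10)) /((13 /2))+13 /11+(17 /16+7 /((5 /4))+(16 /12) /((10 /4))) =800963 /102960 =7.78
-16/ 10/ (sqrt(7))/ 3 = -8*sqrt(7)/ 105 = -0.20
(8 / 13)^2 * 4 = 256 / 169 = 1.51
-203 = -203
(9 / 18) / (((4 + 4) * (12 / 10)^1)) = 5 / 96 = 0.05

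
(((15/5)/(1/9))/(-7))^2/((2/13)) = 9477/98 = 96.70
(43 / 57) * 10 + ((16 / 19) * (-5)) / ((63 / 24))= 790 / 133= 5.94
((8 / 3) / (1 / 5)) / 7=40 / 21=1.90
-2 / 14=-1 / 7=-0.14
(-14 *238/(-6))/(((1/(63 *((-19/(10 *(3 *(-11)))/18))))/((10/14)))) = 15827/198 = 79.93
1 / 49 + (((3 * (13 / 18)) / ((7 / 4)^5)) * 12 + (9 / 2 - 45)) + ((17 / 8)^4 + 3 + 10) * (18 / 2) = 18010466463 / 68841472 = 261.62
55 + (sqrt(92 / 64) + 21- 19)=sqrt(23) / 4 + 57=58.20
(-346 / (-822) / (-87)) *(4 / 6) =-346 / 107271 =-0.00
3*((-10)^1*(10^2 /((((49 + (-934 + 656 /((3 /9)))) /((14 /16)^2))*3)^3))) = -14706125 /374608661151744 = -0.00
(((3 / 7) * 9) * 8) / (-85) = -216 / 595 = -0.36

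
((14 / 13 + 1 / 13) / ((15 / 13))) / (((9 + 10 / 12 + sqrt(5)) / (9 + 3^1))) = 4248 / 3301 -432 *sqrt(5) / 3301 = 0.99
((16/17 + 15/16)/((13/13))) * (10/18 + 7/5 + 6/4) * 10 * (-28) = -1112447/612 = -1817.72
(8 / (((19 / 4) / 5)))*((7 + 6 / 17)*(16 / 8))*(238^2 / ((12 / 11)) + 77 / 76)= 118388270000 / 18411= 6430300.91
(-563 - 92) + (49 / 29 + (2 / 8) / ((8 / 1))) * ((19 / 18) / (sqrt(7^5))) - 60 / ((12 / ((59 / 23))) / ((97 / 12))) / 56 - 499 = -17864839 / 15456 + 30343 * sqrt(7) / 5729472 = -1155.84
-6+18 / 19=-96 / 19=-5.05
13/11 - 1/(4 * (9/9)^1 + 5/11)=516/539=0.96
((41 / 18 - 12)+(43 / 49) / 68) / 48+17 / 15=6700921 / 7197120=0.93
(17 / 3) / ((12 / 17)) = 289 / 36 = 8.03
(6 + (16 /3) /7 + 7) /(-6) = -289 /126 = -2.29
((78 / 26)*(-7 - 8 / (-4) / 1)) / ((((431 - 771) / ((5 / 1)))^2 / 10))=-75 / 2312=-0.03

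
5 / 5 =1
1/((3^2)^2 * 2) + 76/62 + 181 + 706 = 4460701/5022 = 888.23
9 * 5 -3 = 42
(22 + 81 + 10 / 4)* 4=422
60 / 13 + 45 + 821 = 11318 / 13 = 870.62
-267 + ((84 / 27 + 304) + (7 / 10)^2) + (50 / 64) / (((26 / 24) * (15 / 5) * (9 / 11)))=956941 / 23400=40.89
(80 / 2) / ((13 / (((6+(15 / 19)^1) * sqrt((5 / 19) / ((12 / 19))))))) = 860 * sqrt(15) / 247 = 13.48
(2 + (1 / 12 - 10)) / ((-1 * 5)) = 19 / 12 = 1.58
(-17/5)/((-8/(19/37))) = 323/1480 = 0.22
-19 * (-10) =190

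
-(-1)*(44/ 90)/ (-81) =-22/ 3645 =-0.01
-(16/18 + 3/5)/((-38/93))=2077/570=3.64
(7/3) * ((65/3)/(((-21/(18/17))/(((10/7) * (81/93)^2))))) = -315900/114359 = -2.76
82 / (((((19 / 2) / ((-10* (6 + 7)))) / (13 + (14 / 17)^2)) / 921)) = -77620001160 / 5491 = -14135858.89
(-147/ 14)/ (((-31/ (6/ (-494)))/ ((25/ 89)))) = -1575/ 1362946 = -0.00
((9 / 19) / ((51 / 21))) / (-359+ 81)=-63 / 89794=-0.00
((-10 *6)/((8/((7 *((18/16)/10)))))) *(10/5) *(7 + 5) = -567/4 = -141.75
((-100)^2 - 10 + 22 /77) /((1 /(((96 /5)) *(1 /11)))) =6713472 /385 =17437.59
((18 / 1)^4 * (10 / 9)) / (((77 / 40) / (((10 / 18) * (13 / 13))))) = 2592000 / 77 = 33662.34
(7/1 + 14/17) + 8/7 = 8.97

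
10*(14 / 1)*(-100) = -14000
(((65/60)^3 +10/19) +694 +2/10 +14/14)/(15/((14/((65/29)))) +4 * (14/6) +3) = 23227086841/491029920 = 47.30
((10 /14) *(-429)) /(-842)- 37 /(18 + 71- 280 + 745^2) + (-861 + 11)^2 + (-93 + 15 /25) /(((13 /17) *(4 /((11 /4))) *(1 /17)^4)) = -377491816161592129 /60732129640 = -6215685.48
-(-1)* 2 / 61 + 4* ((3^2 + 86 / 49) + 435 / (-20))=-131357 / 2989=-43.95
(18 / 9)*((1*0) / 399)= 0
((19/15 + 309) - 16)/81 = 3.63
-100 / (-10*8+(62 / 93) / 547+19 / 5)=820500 / 625211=1.31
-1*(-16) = 16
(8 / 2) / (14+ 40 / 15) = 0.24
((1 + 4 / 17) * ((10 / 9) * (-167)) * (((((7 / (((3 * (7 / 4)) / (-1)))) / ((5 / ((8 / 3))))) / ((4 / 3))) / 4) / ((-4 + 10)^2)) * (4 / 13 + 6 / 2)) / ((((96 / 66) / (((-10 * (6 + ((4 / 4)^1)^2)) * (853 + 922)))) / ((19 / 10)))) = -455751.78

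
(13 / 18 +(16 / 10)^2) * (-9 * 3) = -4431 / 50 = -88.62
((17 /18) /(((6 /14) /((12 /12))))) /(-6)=-119 /324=-0.37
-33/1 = -33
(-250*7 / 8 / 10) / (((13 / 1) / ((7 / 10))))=-245 / 208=-1.18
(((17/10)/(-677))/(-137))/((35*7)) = 17/227235050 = 0.00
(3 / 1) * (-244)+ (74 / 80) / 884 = -25883483 / 35360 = -732.00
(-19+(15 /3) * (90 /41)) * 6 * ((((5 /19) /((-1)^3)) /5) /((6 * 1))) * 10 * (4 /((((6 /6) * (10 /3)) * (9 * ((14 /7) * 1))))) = 658 /2337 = 0.28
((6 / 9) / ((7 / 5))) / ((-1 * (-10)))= 1 / 21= 0.05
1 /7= 0.14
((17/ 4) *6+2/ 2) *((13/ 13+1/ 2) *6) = 477/ 2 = 238.50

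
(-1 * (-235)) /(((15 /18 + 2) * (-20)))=-141 /34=-4.15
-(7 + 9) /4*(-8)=32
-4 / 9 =-0.44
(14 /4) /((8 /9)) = 3.94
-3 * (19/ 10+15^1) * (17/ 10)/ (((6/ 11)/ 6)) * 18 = -853281/ 50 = -17065.62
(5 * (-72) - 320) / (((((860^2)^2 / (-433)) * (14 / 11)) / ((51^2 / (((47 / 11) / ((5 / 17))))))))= 136274193 / 1799656846400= 0.00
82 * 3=246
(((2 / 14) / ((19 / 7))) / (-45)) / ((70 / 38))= -1 / 1575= -0.00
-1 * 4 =-4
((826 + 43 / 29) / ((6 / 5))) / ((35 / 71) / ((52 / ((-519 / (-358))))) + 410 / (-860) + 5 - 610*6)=-1136550873380 / 6024951635057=-0.19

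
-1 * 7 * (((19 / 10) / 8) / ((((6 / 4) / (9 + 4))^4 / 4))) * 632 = -9602893664 / 405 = -23710848.55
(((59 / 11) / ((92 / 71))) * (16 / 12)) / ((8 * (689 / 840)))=146615 / 174317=0.84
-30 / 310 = -3 / 31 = -0.10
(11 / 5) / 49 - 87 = -21304 / 245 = -86.96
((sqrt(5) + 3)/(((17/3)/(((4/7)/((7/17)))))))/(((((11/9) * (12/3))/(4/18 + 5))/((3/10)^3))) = 3807 * sqrt(5)/539000 + 11421/539000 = 0.04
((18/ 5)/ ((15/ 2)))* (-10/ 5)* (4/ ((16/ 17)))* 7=-714/ 25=-28.56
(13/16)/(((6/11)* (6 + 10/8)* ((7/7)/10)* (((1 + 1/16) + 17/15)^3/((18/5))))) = 2965248000/4244532307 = 0.70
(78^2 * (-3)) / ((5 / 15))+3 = -54753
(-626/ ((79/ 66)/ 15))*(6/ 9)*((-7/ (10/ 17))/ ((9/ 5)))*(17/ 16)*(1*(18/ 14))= 14925405/ 316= 47232.29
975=975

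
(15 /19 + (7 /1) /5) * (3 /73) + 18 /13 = 132942 /90155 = 1.47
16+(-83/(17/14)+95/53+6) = -40149/901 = -44.56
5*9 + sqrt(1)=46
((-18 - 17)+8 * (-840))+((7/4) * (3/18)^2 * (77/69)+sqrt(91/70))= -6753.81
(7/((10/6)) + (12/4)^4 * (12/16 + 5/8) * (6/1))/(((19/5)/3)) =40347/76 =530.88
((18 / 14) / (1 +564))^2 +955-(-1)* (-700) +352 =9494709256 / 15642025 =607.00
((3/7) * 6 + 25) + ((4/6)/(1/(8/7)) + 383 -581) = -509/3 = -169.67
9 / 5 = 1.80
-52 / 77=-0.68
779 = 779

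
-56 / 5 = -11.20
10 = 10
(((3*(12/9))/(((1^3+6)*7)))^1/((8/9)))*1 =9/98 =0.09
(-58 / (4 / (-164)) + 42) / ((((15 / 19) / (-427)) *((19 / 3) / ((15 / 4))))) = -775005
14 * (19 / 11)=266 / 11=24.18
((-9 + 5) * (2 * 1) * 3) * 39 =-936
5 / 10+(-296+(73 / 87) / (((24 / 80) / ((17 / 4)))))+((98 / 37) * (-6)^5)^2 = 151567075935857 / 357309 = 424190479.21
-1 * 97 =-97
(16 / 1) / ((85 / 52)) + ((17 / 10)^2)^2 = 3083857 / 170000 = 18.14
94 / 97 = 0.97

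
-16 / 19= -0.84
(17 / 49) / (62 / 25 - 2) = 0.72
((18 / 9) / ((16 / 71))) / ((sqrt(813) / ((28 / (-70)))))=-71*sqrt(813) / 16260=-0.12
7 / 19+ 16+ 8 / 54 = 8473 / 513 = 16.52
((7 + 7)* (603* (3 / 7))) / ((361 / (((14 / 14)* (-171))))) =-1713.79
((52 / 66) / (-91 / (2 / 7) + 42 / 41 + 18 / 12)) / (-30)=533 / 6412725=0.00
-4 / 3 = -1.33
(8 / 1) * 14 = 112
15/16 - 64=-1009/16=-63.06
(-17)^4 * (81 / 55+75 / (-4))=-317463321 / 220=-1443015.10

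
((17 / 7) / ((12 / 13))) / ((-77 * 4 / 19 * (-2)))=4199 / 51744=0.08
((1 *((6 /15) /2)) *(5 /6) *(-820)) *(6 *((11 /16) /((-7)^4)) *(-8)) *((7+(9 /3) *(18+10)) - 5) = 387860 /2401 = 161.54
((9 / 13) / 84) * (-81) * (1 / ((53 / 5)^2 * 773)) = -0.00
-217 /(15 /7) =-1519 /15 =-101.27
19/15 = 1.27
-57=-57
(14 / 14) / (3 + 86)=1 / 89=0.01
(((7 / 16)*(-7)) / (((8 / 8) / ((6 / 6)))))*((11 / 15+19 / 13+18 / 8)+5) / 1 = -28.92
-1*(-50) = 50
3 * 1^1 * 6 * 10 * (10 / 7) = 1800 / 7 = 257.14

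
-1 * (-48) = 48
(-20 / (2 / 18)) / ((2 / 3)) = -270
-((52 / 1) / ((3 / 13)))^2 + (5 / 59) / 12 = -107846321 / 2124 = -50775.10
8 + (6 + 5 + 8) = 27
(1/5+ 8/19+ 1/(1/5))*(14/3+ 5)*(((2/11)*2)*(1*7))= 138.31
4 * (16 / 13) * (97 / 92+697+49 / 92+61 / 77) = 79270432 / 23023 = 3443.10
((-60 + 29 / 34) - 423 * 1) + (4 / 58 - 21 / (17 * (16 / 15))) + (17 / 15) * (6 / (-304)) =-362134627 / 749360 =-483.26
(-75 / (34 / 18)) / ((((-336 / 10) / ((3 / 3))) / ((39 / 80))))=0.58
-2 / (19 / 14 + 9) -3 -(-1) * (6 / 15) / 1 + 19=470 / 29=16.21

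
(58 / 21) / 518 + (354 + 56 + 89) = 2714090 / 5439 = 499.01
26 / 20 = 13 / 10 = 1.30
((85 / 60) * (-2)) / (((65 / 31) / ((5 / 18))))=-527 / 1404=-0.38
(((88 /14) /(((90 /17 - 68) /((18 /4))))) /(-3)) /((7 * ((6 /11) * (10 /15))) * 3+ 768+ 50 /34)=104907 /542185189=0.00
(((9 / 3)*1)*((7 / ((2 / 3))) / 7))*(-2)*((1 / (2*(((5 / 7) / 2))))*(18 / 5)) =-1134 / 25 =-45.36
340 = 340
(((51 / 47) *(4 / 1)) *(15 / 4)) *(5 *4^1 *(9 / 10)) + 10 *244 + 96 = 132962 / 47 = 2828.98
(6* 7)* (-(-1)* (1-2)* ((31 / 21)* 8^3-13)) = -31198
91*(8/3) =728/3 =242.67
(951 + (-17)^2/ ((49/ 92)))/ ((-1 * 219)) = -73187/ 10731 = -6.82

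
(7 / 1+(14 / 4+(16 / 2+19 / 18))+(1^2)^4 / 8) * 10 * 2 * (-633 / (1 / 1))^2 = 315431285 / 2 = 157715642.50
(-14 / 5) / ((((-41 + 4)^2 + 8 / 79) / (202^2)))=-45129224 / 540795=-83.45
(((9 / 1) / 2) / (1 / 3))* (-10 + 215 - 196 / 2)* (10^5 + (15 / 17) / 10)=9822608667 / 68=144450127.46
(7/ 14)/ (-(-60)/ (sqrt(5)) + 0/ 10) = sqrt(5)/ 120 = 0.02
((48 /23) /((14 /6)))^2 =20736 /25921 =0.80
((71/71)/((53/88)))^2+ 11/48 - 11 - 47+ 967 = 122964899/134832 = 911.99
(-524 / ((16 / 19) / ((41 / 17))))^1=-102049 / 68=-1500.72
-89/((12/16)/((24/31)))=-2848/31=-91.87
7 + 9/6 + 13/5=111/10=11.10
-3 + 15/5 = 0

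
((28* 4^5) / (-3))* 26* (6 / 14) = -106496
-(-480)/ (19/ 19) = 480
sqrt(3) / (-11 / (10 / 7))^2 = 100 * sqrt(3) / 5929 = 0.03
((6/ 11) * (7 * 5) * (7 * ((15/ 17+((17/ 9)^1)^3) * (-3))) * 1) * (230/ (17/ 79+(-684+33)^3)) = 210242526200/ 82534721609241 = 0.00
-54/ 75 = -18/ 25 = -0.72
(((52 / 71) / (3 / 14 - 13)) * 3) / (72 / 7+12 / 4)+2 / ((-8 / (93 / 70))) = -38066927 / 110314120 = -0.35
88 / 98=44 / 49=0.90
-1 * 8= -8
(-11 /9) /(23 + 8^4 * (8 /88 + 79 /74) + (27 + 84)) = -4477 /17872218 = -0.00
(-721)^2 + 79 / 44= 519842.80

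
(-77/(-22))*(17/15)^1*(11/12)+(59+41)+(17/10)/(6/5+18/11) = 243911/2340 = 104.24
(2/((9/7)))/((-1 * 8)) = -7/36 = -0.19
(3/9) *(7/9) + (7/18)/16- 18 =-15307/864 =-17.72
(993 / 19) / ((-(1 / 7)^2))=-48657 / 19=-2560.89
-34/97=-0.35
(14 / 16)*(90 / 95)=63 / 76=0.83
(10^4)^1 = 10000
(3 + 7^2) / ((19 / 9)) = 468 / 19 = 24.63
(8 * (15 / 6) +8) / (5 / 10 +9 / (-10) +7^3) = 140 / 1713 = 0.08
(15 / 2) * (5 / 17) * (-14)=-525 / 17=-30.88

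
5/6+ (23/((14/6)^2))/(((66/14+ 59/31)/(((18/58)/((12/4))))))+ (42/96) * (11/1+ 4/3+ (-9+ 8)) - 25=-19.14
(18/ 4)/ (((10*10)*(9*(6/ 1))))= 1/ 1200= 0.00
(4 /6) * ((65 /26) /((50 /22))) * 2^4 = 176 /15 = 11.73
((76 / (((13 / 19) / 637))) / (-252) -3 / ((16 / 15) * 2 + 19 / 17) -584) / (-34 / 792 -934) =284195648 / 306631349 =0.93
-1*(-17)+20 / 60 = 52 / 3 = 17.33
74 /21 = 3.52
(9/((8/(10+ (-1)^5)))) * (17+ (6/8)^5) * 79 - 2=112932365/8192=13785.69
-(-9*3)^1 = 27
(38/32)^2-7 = -1431/256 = -5.59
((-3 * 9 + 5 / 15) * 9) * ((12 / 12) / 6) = -40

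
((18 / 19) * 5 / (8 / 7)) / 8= 315 / 608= 0.52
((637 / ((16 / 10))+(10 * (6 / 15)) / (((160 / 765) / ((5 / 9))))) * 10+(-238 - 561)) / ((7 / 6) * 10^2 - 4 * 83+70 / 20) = -19731 / 1271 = -15.52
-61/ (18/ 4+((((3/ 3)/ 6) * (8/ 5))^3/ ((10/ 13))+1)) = -2058750/ 186457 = -11.04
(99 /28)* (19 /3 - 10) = -363 /28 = -12.96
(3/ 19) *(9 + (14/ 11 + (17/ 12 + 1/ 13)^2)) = 3347147/ 1695408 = 1.97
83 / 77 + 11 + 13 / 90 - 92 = -552859 / 6930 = -79.78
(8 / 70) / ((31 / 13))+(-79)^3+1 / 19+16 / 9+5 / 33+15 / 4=-4024896414017 / 8163540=-493033.22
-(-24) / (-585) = -8 / 195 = -0.04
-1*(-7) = 7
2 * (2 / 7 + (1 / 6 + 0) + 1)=61 / 21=2.90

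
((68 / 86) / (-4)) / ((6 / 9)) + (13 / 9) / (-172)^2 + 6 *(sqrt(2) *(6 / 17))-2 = -611447 / 266256 + 36 *sqrt(2) / 17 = 0.70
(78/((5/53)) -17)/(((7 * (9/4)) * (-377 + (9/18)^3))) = -129568/949725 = -0.14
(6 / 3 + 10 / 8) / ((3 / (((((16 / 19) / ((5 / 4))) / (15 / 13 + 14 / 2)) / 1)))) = 1352 / 15105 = 0.09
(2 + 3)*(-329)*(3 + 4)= -11515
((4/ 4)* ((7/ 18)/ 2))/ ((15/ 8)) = 14/ 135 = 0.10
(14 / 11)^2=196 / 121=1.62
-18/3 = -6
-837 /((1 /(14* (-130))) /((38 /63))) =918840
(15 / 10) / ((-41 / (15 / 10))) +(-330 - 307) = -104477 / 164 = -637.05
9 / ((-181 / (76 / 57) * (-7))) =0.01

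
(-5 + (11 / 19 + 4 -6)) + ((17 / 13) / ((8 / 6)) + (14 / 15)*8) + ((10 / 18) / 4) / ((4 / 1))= 366547 / 177840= 2.06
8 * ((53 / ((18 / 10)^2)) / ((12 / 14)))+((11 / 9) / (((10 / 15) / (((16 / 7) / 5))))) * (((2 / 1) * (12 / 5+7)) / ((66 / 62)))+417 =24854849 / 42525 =584.48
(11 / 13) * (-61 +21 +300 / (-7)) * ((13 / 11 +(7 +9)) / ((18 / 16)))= -13920 / 13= -1070.77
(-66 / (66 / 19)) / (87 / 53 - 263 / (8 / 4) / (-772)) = -1554808 / 148267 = -10.49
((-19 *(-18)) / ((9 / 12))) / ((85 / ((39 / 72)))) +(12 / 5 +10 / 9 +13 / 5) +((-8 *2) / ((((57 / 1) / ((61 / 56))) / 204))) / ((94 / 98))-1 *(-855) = 545823809 / 683145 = 798.99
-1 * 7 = -7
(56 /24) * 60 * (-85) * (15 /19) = -178500 /19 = -9394.74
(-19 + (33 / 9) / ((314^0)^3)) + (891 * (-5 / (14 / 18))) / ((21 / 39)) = -1565959 / 147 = -10652.78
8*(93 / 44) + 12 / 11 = 18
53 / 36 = 1.47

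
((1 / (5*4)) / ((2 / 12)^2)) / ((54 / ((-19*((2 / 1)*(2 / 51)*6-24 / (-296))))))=-6593 / 18870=-0.35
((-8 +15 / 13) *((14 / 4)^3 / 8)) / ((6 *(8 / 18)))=-91581 / 6656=-13.76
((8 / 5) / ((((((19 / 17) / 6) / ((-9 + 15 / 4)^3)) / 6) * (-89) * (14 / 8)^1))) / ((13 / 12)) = 4858056 / 109915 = 44.20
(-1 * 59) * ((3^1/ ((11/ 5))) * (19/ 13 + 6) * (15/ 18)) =-143075/ 286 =-500.26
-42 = -42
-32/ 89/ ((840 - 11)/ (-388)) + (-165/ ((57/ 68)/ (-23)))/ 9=503.21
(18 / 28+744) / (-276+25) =-2.97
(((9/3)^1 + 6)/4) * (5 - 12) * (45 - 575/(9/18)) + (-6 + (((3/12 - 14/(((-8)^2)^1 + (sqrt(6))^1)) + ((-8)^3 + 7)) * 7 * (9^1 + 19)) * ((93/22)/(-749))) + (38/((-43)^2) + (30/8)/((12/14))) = 639471189773217/35603826280 - 9114 * sqrt(6)/2406965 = 17960.73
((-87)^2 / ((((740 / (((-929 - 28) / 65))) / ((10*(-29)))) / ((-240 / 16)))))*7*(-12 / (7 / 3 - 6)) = -7218509886 / 481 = -15007297.06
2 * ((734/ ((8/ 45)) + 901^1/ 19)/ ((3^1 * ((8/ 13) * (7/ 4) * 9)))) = 4126057/ 14364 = 287.25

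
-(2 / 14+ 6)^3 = -79507 / 343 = -231.80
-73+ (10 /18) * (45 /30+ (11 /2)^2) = -55.36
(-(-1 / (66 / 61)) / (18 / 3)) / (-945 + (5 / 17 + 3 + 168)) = -1037 / 5208588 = -0.00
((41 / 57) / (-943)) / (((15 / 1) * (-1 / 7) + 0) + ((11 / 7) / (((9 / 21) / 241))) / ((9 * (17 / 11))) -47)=-1071 / 20202947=-0.00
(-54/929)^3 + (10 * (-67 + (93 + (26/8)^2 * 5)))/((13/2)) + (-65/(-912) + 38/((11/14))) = 1364826294258983/8043307372848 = 169.68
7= 7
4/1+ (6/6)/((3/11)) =23/3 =7.67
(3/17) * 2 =6/17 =0.35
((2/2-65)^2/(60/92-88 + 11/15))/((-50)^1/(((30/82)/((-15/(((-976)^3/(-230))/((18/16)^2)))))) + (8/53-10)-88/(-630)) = 175470820329730867200/36024507079182081263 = 4.87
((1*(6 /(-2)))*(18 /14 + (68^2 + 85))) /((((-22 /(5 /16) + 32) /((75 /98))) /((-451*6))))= -4182292125 /5488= -762079.47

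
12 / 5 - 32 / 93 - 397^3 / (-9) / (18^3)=9715195991 / 8135640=1194.15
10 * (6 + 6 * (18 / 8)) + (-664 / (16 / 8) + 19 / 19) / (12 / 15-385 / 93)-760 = -723530 / 1553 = -465.89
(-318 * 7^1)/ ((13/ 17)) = -37842/ 13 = -2910.92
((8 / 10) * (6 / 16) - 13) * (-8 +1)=889 / 10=88.90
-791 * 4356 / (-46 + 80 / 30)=5168394 / 65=79513.75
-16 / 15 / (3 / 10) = -32 / 9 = -3.56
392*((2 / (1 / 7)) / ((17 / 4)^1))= 21952 / 17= 1291.29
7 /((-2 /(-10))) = 35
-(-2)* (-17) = -34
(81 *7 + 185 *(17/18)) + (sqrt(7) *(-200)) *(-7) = 13351/18 + 1400 *sqrt(7) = 4445.77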